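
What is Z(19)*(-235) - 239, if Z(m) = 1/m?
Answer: -4776/19 ≈ -251.37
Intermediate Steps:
Z(19)*(-235) - 239 = -235/19 - 239 = -4776/19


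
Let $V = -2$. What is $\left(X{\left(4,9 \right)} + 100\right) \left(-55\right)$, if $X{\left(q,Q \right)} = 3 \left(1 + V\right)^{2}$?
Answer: $-5665$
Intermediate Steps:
$X{\left(q,Q \right)} = 3$ ($X{\left(q,Q \right)} = 3 \left(1 - 2\right)^{2} = 3 \left(-1\right)^{2} = 3 \cdot 1 = 3$)
$\left(X{\left(4,9 \right)} + 100\right) \left(-55\right) = \left(3 + 100\right) \left(-55\right) = 103 \left(-55\right) = -5665$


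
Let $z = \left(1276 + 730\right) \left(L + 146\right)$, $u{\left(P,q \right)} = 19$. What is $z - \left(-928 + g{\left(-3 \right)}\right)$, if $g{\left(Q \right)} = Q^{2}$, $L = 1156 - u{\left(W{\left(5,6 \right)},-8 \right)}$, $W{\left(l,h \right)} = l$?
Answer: $2574617$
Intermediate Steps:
$L = 1137$ ($L = 1156 - 19 = 1137$)
$z = 2573698$ ($z = \left(1276 + 730\right) \left(1137 + 146\right) = 2006 \cdot 1283 = 2573698$)
$z - \left(-928 + g{\left(-3 \right)}\right) = 2573698 - \left(-928 + \left(-3\right)^{2}\right) = 2573698 - \left(-928 + 9\right) = 2573698 - -919 = 2573698 + 919 = 2574617$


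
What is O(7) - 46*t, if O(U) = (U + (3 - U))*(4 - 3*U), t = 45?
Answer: -2121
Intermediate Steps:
O(U) = 12 - 9*U (O(U) = 3*(4 - 3*U) = 12 - 9*U)
O(7) - 46*t = (12 - 9*7) - 46*45 = (12 - 63) - 2070 = -51 - 2070 = -2121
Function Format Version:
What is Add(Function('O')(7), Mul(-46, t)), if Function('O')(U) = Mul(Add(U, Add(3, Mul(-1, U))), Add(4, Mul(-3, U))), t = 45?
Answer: -2121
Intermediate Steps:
Function('O')(U) = Add(12, Mul(-9, U)) (Function('O')(U) = Mul(3, Add(4, Mul(-3, U))) = Add(12, Mul(-9, U)))
Add(Function('O')(7), Mul(-46, t)) = Add(Add(12, Mul(-9, 7)), Mul(-46, 45)) = Add(Add(12, -63), -2070) = Add(-51, -2070) = -2121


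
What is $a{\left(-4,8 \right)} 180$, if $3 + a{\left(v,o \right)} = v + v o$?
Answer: $-7020$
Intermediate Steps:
$a{\left(v,o \right)} = -3 + v + o v$ ($a{\left(v,o \right)} = -3 + \left(v + v o\right) = -3 + \left(v + o v\right) = -3 + v + o v$)
$a{\left(-4,8 \right)} 180 = \left(-3 - 4 + 8 \left(-4\right)\right) 180 = \left(-3 - 4 - 32\right) 180 = \left(-39\right) 180 = -7020$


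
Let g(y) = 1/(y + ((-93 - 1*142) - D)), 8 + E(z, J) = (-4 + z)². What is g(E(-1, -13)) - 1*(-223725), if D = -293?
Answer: 16779376/75 ≈ 2.2373e+5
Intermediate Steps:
E(z, J) = -8 + (-4 + z)²
g(y) = 1/(58 + y) (g(y) = 1/(y + ((-93 - 1*142) - 1*(-293))) = 1/(y + ((-93 - 142) + 293)) = 1/(y + (-235 + 293)) = 1/(y + 58) = 1/(58 + y))
g(E(-1, -13)) - 1*(-223725) = 1/(58 + (-8 + (-4 - 1)²)) - 1*(-223725) = 1/(58 + (-8 + (-5)²)) + 223725 = 1/(58 + (-8 + 25)) + 223725 = 1/(58 + 17) + 223725 = 1/75 + 223725 = 16779376/75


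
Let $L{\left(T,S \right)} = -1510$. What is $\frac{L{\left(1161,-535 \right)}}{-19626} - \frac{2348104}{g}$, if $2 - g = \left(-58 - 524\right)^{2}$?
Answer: $\frac{11648839831}{1661939493} \approx 7.0092$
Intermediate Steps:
$g = -338722$ ($g = 2 - \left(-58 - 524\right)^{2} = 2 - \left(-582\right)^{2} = 2 - 338724 = -338722$)
$\frac{L{\left(1161,-535 \right)}}{-19626} - \frac{2348104}{g} = - \frac{1510}{-19626} - \frac{2348104}{-338722} = \left(-1510\right) \left(- \frac{1}{19626}\right) - - \frac{1174052}{169361} = \frac{755}{9813} + \frac{1174052}{169361} = \frac{11648839831}{1661939493}$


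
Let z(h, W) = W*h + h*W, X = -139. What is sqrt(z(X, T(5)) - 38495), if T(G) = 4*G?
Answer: 3*I*sqrt(4895) ≈ 209.89*I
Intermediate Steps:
z(h, W) = 2*W*h (z(h, W) = W*h + W*h = 2*W*h)
sqrt(z(X, T(5)) - 38495) = sqrt(2*(4*5)*(-139) - 38495) = sqrt(2*20*(-139) - 38495) = sqrt(-5560 - 38495) = sqrt(-44055) = 3*I*sqrt(4895)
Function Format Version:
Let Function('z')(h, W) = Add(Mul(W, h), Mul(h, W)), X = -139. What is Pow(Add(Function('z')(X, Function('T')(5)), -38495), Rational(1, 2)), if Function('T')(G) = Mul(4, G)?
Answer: Mul(3, I, Pow(4895, Rational(1, 2))) ≈ Mul(209.89, I)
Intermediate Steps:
Function('z')(h, W) = Mul(2, W, h) (Function('z')(h, W) = Add(Mul(W, h), Mul(W, h)) = Mul(2, W, h))
Pow(Add(Function('z')(X, Function('T')(5)), -38495), Rational(1, 2)) = Pow(Add(Mul(2, Mul(4, 5), -139), -38495), Rational(1, 2)) = Pow(Add(Mul(2, 20, -139), -38495), Rational(1, 2)) = Pow(Add(-5560, -38495), Rational(1, 2)) = Pow(-44055, Rational(1, 2)) = Mul(3, I, Pow(4895, Rational(1, 2)))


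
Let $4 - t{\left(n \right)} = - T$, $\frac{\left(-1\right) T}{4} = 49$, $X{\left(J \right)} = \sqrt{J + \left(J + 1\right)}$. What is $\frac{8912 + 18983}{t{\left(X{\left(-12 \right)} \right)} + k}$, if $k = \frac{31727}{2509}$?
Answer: $- \frac{69988555}{450001} \approx -155.53$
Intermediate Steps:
$X{\left(J \right)} = \sqrt{1 + 2 J}$ ($X{\left(J \right)} = \sqrt{J + \left(1 + J\right)} = \sqrt{1 + 2 J}$)
$T = -196$ ($T = \left(-4\right) 49 = -196$)
$k = \frac{31727}{2509}$ ($k = 31727 \cdot \frac{1}{2509} = \frac{31727}{2509} \approx 12.645$)
$t{\left(n \right)} = -192$ ($t{\left(n \right)} = 4 - \left(-1\right) \left(-196\right) = 4 - 196 = -192$)
$\frac{8912 + 18983}{t{\left(X{\left(-12 \right)} \right)} + k} = \frac{8912 + 18983}{-192 + \frac{31727}{2509}} = \frac{27895}{- \frac{450001}{2509}} = 27895 \left(- \frac{2509}{450001}\right) = - \frac{69988555}{450001}$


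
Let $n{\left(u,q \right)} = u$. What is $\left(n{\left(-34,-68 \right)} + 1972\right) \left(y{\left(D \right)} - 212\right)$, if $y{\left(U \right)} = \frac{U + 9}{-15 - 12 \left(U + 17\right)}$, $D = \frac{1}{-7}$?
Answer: $- \frac{208344044}{507} \approx -4.1094 \cdot 10^{5}$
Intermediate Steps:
$D = - \frac{1}{7} \approx -0.14286$
$y{\left(U \right)} = \frac{9 + U}{-219 - 12 U}$ ($y{\left(U \right)} = \frac{9 + U}{-15 - 12 \left(17 + U\right)} = \frac{9 + U}{-15 - \left(204 + 12 U\right)} = \frac{9 + U}{-219 - 12 U}$)
$\left(n{\left(-34,-68 \right)} + 1972\right) \left(y{\left(D \right)} - 212\right) = \left(-34 + 1972\right) \left(\frac{-9 - - \frac{1}{7}}{3 \left(73 + 4 \left(- \frac{1}{7}\right)\right)} - 212\right) = 1938 \left(\frac{-9 + \frac{1}{7}}{3 \left(73 - \frac{4}{7}\right)} - 212\right) = 1938 \left(\frac{1}{3} \frac{1}{\frac{507}{7}} \left(- \frac{62}{7}\right) - 212\right) = 1938 \left(\frac{1}{3} \cdot \frac{7}{507} \left(- \frac{62}{7}\right) - 212\right) = 1938 \left(- \frac{62}{1521} - 212\right) = 1938 \left(- \frac{322514}{1521}\right) = - \frac{208344044}{507}$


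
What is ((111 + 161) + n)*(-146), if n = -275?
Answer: 438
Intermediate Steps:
((111 + 161) + n)*(-146) = ((111 + 161) - 275)*(-146) = (272 - 275)*(-146) = -3*(-146) = 438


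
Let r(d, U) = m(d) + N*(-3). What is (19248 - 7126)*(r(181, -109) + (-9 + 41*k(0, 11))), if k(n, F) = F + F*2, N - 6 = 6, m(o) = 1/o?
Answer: 2869871378/181 ≈ 1.5856e+7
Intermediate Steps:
N = 12 (N = 6 + 6 = 12)
k(n, F) = 3*F (k(n, F) = F + 2*F = 3*F)
r(d, U) = -36 + 1/d (r(d, U) = 1/d + 12*(-3) = 1/d - 36 = -36 + 1/d)
(19248 - 7126)*(r(181, -109) + (-9 + 41*k(0, 11))) = (19248 - 7126)*((-36 + 1/181) + (-9 + 41*(3*11))) = 12122*((-36 + 1/181) + (-9 + 41*33)) = 12122*(-6515/181 + (-9 + 1353)) = 12122*(-6515/181 + 1344) = 12122*(236749/181) = 2869871378/181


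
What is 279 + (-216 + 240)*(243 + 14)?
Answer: 6447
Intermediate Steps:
279 + (-216 + 240)*(243 + 14) = 279 + 24*257 = 279 + 6168 = 6447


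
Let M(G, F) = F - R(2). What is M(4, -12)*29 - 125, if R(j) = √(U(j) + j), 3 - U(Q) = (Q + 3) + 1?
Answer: -473 - 29*I ≈ -473.0 - 29.0*I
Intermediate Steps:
U(Q) = -1 - Q (U(Q) = 3 - ((Q + 3) + 1) = 3 - ((3 + Q) + 1) = 3 - (4 + Q) = 3 + (-4 - Q) = -1 - Q)
R(j) = I (R(j) = √((-1 - j) + j) = √(-1) = I)
M(G, F) = F - I
M(4, -12)*29 - 125 = (-12 - I)*29 - 125 = (-348 - 29*I) - 125 = -473 - 29*I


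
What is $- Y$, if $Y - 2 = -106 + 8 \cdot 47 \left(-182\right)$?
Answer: $68536$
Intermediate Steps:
$Y = -68536$ ($Y = 2 + \left(-106 + 8 \cdot 47 \left(-182\right)\right) = 2 + \left(-106 + 376 \left(-182\right)\right) = 2 - 68538 = -68536$)
$- Y = \left(-1\right) \left(-68536\right) = 68536$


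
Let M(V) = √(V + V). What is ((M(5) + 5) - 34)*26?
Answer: -754 + 26*√10 ≈ -671.78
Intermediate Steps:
M(V) = √2*√V (M(V) = √(2*V) = √2*√V)
((M(5) + 5) - 34)*26 = ((√2*√5 + 5) - 34)*26 = ((√10 + 5) - 34)*26 = ((5 + √10) - 34)*26 = (-29 + √10)*26 = -754 + 26*√10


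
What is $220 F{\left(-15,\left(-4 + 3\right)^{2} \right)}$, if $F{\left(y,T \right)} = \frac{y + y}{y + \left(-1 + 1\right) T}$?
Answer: $440$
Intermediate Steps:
$F{\left(y,T \right)} = 2$ ($F{\left(y,T \right)} = \frac{2 y}{y + 0 T} = \frac{2 y}{y + 0} = \frac{2 y}{y} = 2$)
$220 F{\left(-15,\left(-4 + 3\right)^{2} \right)} = 220 \cdot 2 = 440$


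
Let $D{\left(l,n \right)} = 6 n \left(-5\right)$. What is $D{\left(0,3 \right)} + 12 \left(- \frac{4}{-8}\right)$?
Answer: $-84$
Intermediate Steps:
$D{\left(l,n \right)} = - 30 n$
$D{\left(0,3 \right)} + 12 \left(- \frac{4}{-8}\right) = \left(-30\right) 3 + 12 \left(- \frac{4}{-8}\right) = -90 + 12 \left(\left(-4\right) \left(- \frac{1}{8}\right)\right) = -90 + 12 \cdot \frac{1}{2} = -90 + 6 = -84$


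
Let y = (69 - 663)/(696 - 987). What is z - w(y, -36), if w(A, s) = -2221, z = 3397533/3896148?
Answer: 2885580747/1298716 ≈ 2221.9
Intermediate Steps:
z = 1132511/1298716 (z = 3397533*(1/3896148) = 1132511/1298716 ≈ 0.87202)
y = 198/97 (y = -594/(-291) = -594*(-1/291) = 198/97 ≈ 2.0412)
z - w(y, -36) = 1132511/1298716 - 1*(-2221) = 1132511/1298716 + 2221 = 2885580747/1298716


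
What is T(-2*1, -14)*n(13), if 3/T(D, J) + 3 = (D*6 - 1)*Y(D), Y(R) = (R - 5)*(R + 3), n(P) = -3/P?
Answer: -9/1144 ≈ -0.0078671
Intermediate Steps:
Y(R) = (-5 + R)*(3 + R)
T(D, J) = 3/(-3 + (-1 + 6*D)*(-15 + D**2 - 2*D)) (T(D, J) = 3/(-3 + (D*6 - 1)*(-15 + D**2 - 2*D)) = 3/(-3 + (6*D - 1)*(-15 + D**2 - 2*D)) = 3/(-3 + (-1 + 6*D)*(-15 + D**2 - 2*D)))
T(-2*1, -14)*n(13) = (3/(12 - (-176) - 13*(-2*1)**2 + 6*(-2*1)**3))*(-3/13) = (3/(12 - 88*(-2) - 13*(-2)**2 + 6*(-2)**3))*(-3*1/13) = (3/(12 + 176 - 13*4 + 6*(-8)))*(-3/13) = (3/(12 + 176 - 52 - 48))*(-3/13) = (3/88)*(-3/13) = -9/1144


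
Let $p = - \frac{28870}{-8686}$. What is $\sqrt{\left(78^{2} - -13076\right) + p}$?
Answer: $\frac{\sqrt{361451886045}}{4343} \approx 138.43$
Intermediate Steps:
$p = \frac{14435}{4343}$ ($p = \left(-28870\right) \left(- \frac{1}{8686}\right) = \frac{14435}{4343} \approx 3.3237$)
$\sqrt{\left(78^{2} - -13076\right) + p} = \sqrt{\left(78^{2} - -13076\right) + \frac{14435}{4343}} = \sqrt{\left(6084 + 13076\right) + \frac{14435}{4343}} = \sqrt{19160 + \frac{14435}{4343}} = \sqrt{\frac{83226315}{4343}} = \frac{\sqrt{361451886045}}{4343}$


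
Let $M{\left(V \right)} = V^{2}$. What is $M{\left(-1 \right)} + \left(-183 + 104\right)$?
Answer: $-78$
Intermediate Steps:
$M{\left(-1 \right)} + \left(-183 + 104\right) = \left(-1\right)^{2} + \left(-183 + 104\right) = 1 - 79 = -78$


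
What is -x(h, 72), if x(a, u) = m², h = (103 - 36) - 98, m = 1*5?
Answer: -25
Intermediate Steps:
m = 5
h = -31 (h = 67 - 98 = -31)
x(a, u) = 25 (x(a, u) = 5² = 25)
-x(h, 72) = -1*25 = -25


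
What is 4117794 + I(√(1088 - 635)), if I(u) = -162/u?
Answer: 4117794 - 54*√453/151 ≈ 4.1178e+6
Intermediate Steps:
4117794 + I(√(1088 - 635)) = 4117794 - 162/√(1088 - 635) = 4117794 - 162*√453/453 = 4117794 - 54*√453/151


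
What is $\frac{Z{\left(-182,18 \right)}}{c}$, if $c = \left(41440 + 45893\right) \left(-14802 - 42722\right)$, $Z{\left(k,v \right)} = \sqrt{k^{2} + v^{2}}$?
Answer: $- \frac{\sqrt{8362}}{2511871746} \approx -3.6405 \cdot 10^{-8}$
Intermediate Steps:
$c = -5023743492$ ($c = 87333 \left(-57524\right) = -5023743492$)
$\frac{Z{\left(-182,18 \right)}}{c} = \frac{\sqrt{\left(-182\right)^{2} + 18^{2}}}{-5023743492} = \sqrt{33124 + 324} \left(- \frac{1}{5023743492}\right) = \sqrt{33448} \left(- \frac{1}{5023743492}\right) = 2 \sqrt{8362} \left(- \frac{1}{5023743492}\right) = - \frac{\sqrt{8362}}{2511871746}$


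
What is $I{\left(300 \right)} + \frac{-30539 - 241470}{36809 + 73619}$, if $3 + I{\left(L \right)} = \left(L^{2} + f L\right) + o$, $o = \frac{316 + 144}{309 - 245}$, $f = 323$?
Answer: $\frac{82556734433}{441712} \approx 1.869 \cdot 10^{5}$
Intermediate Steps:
$o = \frac{115}{16}$ ($o = \frac{460}{64} = 460 \cdot \frac{1}{64} = \frac{115}{16} \approx 7.1875$)
$I{\left(L \right)} = \frac{67}{16} + L^{2} + 323 L$ ($I{\left(L \right)} = -3 + \left(\left(L^{2} + 323 L\right) + \frac{115}{16}\right) = -3 + \left(\frac{115}{16} + L^{2} + 323 L\right) = \frac{67}{16} + L^{2} + 323 L$)
$I{\left(300 \right)} + \frac{-30539 - 241470}{36809 + 73619} = \left(\frac{67}{16} + 300^{2} + 323 \cdot 300\right) + \frac{-30539 - 241470}{36809 + 73619} = \left(\frac{67}{16} + 90000 + 96900\right) - \frac{272009}{110428} = \frac{2990467}{16} - \frac{272009}{110428} = \frac{82556734433}{441712}$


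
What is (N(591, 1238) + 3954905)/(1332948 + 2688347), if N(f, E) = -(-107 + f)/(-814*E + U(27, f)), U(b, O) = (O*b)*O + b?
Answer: 16655849067863/16935446636095 ≈ 0.98349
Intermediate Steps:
U(b, O) = b + b*O² (U(b, O) = b*O² + b = b + b*O²)
N(f, E) = -(-107 + f)/(27 - 814*E + 27*f²) (N(f, E) = -(-107 + f)/(-814*E + 27*(1 + f²)) = -(-107 + f)/(-814*E + (27 + 27*f²)) = -(-107 + f)/(27 - 814*E + 27*f²))
(N(591, 1238) + 3954905)/(1332948 + 2688347) = ((-107 + 591)/(-27 - 27*591² + 814*1238) + 3954905)/(1332948 + 2688347) = (484/(-27 - 27*349281 + 1007732) + 3954905)/4021295 = (484/(-27 - 9430587 + 1007732) + 3954905)*(1/4021295) = (484/(-8422882) + 3954905)*(1/4021295) = (-1/8422882*484 + 3954905)*(1/4021295) = (-242/4211441 + 3954905)*(1/4021295) = (16655849067863/4211441)*(1/4021295) = 16655849067863/16935446636095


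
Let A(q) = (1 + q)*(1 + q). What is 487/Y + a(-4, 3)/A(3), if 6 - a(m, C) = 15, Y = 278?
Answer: 2645/2224 ≈ 1.1893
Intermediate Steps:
a(m, C) = -9 (a(m, C) = 6 - 1*15 = 6 - 15 = -9)
A(q) = (1 + q)²
487/Y + a(-4, 3)/A(3) = 487/278 - 9/(1 + 3)² = 487*(1/278) - 9/(4²) = 487/278 - 9/16 = 2645/2224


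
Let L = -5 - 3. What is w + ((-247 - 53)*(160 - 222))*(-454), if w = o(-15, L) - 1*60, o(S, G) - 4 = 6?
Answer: -8444450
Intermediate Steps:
L = -8
o(S, G) = 10 (o(S, G) = 4 + 6 = 10)
w = -50 (w = 10 - 1*60 = 10 - 60 = -50)
w + ((-247 - 53)*(160 - 222))*(-454) = -50 + ((-247 - 53)*(160 - 222))*(-454) = -50 - 300*(-62)*(-454) = -50 + 18600*(-454) = -50 - 8444400 = -8444450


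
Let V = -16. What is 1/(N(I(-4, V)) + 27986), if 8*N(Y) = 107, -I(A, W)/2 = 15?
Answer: 8/223995 ≈ 3.5715e-5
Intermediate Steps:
I(A, W) = -30 (I(A, W) = -2*15 = -30)
N(Y) = 107/8 (N(Y) = (⅛)*107 = 107/8)
1/(N(I(-4, V)) + 27986) = 1/(107/8 + 27986) = 1/(223995/8) = 8/223995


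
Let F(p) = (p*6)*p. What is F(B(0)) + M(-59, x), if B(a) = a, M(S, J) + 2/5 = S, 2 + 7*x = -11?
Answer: -297/5 ≈ -59.400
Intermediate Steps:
x = -13/7 (x = -2/7 + (1/7)*(-11) = -2/7 - 11/7 = -13/7 ≈ -1.8571)
M(S, J) = -2/5 + S
F(p) = 6*p**2 (F(p) = (6*p)*p = 6*p**2)
F(B(0)) + M(-59, x) = 6*0**2 + (-2/5 - 59) = 6*0 - 297/5 = 0 - 297/5 = -297/5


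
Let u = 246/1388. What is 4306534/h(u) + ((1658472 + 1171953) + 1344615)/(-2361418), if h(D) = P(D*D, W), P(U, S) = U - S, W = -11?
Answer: 2448994039004643416/6273254505625 ≈ 3.9039e+5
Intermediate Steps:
u = 123/694 (u = 246*(1/1388) = 123/694 ≈ 0.17723)
h(D) = 11 + D**2 (h(D) = D*D - 1*(-11) = D**2 + 11 = 11 + D**2)
4306534/h(u) + ((1658472 + 1171953) + 1344615)/(-2361418) = 4306534/(11 + (123/694)**2) + ((1658472 + 1171953) + 1344615)/(-2361418) = 4306534/(11 + 15129/481636) + (2830425 + 1344615)*(-1/2361418) = 4306534/(5313125/481636) + 4175040*(-1/2361418) = 4306534*(481636/5313125) - 2087520/1180709 = 2074181809624/5313125 - 2087520/1180709 = 2448994039004643416/6273254505625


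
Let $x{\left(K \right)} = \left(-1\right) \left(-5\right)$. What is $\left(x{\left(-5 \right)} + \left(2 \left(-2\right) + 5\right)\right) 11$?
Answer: $66$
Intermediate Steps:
$x{\left(K \right)} = 5$
$\left(x{\left(-5 \right)} + \left(2 \left(-2\right) + 5\right)\right) 11 = \left(5 + \left(2 \left(-2\right) + 5\right)\right) 11 = \left(5 + \left(-4 + 5\right)\right) 11 = \left(5 + 1\right) 11 = 6 \cdot 11 = 66$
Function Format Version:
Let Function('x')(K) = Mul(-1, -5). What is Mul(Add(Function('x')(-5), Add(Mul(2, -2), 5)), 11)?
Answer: 66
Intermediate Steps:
Function('x')(K) = 5
Mul(Add(Function('x')(-5), Add(Mul(2, -2), 5)), 11) = Mul(Add(5, Add(Mul(2, -2), 5)), 11) = Mul(Add(5, Add(-4, 5)), 11) = Mul(Add(5, 1), 11) = Mul(6, 11) = 66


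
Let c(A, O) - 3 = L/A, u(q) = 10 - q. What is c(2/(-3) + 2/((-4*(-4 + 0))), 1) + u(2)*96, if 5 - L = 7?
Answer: 10071/13 ≈ 774.69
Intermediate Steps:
L = -2 (L = 5 - 1*7 = 5 - 7 = -2)
c(A, O) = 3 - 2/A
c(2/(-3) + 2/((-4*(-4 + 0))), 1) + u(2)*96 = (3 - 2/(2/(-3) + 2/((-4*(-4 + 0))))) + (10 - 1*2)*96 = (3 - 2/(2*(-⅓) + 2/((-4*(-4))))) + (10 - 2)*96 = (3 - 2/(-⅔ + 2/16)) + 8*96 = (3 - 2/(-⅔ + 2*(1/16))) + 768 = (3 - 2/(-⅔ + ⅛)) + 768 = (3 - 2/(-13/24)) + 768 = (3 - 2*(-24/13)) + 768 = (3 + 48/13) + 768 = 87/13 + 768 = 10071/13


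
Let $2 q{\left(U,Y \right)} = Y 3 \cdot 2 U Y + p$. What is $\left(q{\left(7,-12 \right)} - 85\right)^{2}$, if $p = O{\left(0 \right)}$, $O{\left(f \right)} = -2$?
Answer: $8631844$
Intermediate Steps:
$p = -2$
$q{\left(U,Y \right)} = -1 + 3 U Y^{2}$ ($q{\left(U,Y \right)} = \frac{Y 3 \cdot 2 U Y - 2}{2} = \frac{3 Y 2 U Y - 2}{2} = \frac{6 Y U Y - 2}{2} = \frac{6 U Y Y - 2}{2} = \frac{6 U Y^{2} - 2}{2} = \frac{-2 + 6 U Y^{2}}{2} = -1 + 3 U Y^{2}$)
$\left(q{\left(7,-12 \right)} - 85\right)^{2} = \left(\left(-1 + 3 \cdot 7 \left(-12\right)^{2}\right) - 85\right)^{2} = \left(\left(-1 + 3 \cdot 7 \cdot 144\right) - 85\right)^{2} = \left(\left(-1 + 3024\right) - 85\right)^{2} = \left(3023 - 85\right)^{2} = 2938^{2} = 8631844$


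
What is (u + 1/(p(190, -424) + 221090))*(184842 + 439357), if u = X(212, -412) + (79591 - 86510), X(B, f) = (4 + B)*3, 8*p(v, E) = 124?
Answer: -1730969479626621/442211 ≈ -3.9144e+9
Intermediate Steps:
p(v, E) = 31/2 (p(v, E) = (1/8)*124 = 31/2)
X(B, f) = 12 + 3*B
u = -6271 (u = (12 + 3*212) + (79591 - 86510) = (12 + 636) - 6919 = 648 - 6919 = -6271)
(u + 1/(p(190, -424) + 221090))*(184842 + 439357) = (-6271 + 1/(31/2 + 221090))*(184842 + 439357) = (-6271 + 1/(442211/2))*624199 = (-6271 + 2/442211)*624199 = -2773105179/442211*624199 = -1730969479626621/442211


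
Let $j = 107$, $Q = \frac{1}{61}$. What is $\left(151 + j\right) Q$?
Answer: $\frac{258}{61} \approx 4.2295$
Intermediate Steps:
$Q = \frac{1}{61} \approx 0.016393$
$\left(151 + j\right) Q = \left(151 + 107\right) \frac{1}{61} = 258 \cdot \frac{1}{61} = \frac{258}{61}$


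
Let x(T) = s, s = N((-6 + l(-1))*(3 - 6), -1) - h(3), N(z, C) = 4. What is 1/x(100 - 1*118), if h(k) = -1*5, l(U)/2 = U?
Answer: ⅑ ≈ 0.11111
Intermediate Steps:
l(U) = 2*U
h(k) = -5
s = 9 (s = 4 - 1*(-5) = 4 + 5 = 9)
x(T) = 9
1/x(100 - 1*118) = 1/9 = ⅑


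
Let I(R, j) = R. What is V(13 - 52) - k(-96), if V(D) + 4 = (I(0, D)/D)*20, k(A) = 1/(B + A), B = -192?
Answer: -1151/288 ≈ -3.9965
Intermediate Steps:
k(A) = 1/(-192 + A)
V(D) = -4 (V(D) = -4 + (0/D)*20 = -4 + 0*20 = -4 + 0 = -4)
V(13 - 52) - k(-96) = -4 - 1/(-192 - 96) = -4 - 1/(-288) = -4 - 1*(-1/288) = -4 + 1/288 = -1151/288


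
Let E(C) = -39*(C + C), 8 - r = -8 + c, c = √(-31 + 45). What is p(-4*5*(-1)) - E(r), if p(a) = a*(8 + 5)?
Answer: 1508 - 78*√14 ≈ 1216.2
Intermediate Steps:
p(a) = 13*a (p(a) = a*13 = 13*a)
c = √14 ≈ 3.7417
r = 16 - √14 (r = 8 - (-8 + √14) = 8 + (8 - √14) = 16 - √14 ≈ 12.258)
E(C) = -78*C
p(-4*5*(-1)) - E(r) = 13*(-4*5*(-1)) - (-78)*(16 - √14) = 13*(-20*(-1)) - (-1248 + 78*√14) = 13*20 + (1248 - 78*√14) = 260 + (1248 - 78*√14) = 1508 - 78*√14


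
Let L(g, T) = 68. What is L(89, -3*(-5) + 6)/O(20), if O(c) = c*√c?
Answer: 17*√5/50 ≈ 0.76026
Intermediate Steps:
O(c) = c^(3/2)
L(89, -3*(-5) + 6)/O(20) = 68/(20^(3/2)) = 68/((40*√5)) = 68*(√5/200) = 17*√5/50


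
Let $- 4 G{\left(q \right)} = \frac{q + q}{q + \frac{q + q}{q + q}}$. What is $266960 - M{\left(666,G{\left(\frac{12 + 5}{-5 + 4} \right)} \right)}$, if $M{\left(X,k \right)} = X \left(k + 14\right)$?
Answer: $\frac{4127837}{16} \approx 2.5799 \cdot 10^{5}$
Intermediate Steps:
$G{\left(q \right)} = - \frac{q}{2 \left(1 + q\right)}$ ($G{\left(q \right)} = - \frac{\left(q + q\right) \frac{1}{q + \frac{q + q}{q + q}}}{4} = - \frac{2 q \frac{1}{q + \frac{2 q}{2 q}}}{4} = - \frac{2 q \frac{1}{q + 2 q \frac{1}{2 q}}}{4} = - \frac{2 q \frac{1}{q + 1}}{4} = - \frac{2 q \frac{1}{1 + q}}{4} = - \frac{q}{2 \left(1 + q\right)}$)
$M{\left(X,k \right)} = X \left(14 + k\right)$
$266960 - M{\left(666,G{\left(\frac{12 + 5}{-5 + 4} \right)} \right)} = 266960 - 666 \left(14 - \frac{\left(12 + 5\right) \frac{1}{-5 + 4}}{2 + 2 \frac{12 + 5}{-5 + 4}}\right) = 266960 - 666 \left(14 - \frac{17 \frac{1}{-1}}{2 + 2 \frac{17}{-1}}\right) = 266960 - 666 \left(14 - \frac{17 \left(-1\right)}{2 + 2 \cdot 17 \left(-1\right)}\right) = 266960 - 666 \left(14 - - \frac{17}{2 + 2 \left(-17\right)}\right) = 266960 - 666 \left(14 - - \frac{17}{2 - 34}\right) = 266960 - 666 \left(14 - - \frac{17}{-32}\right) = 266960 - 666 \left(14 - \left(-17\right) \left(- \frac{1}{32}\right)\right) = 266960 - 666 \left(14 - \frac{17}{32}\right) = 266960 - 666 \cdot \frac{431}{32} = 266960 - \frac{143523}{16} = \frac{4127837}{16}$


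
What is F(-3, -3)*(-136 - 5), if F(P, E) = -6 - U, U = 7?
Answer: 1833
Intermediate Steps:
F(P, E) = -13 (F(P, E) = -6 - 1*7 = -6 - 7 = -13)
F(-3, -3)*(-136 - 5) = -13*(-136 - 5) = -13*(-141) = 1833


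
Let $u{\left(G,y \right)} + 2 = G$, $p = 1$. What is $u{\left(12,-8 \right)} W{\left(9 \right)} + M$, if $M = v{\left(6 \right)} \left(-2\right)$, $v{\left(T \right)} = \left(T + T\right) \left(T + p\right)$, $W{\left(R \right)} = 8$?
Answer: $-88$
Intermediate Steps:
$u{\left(G,y \right)} = -2 + G$
$v{\left(T \right)} = 2 T \left(1 + T\right)$ ($v{\left(T \right)} = \left(T + T\right) \left(T + 1\right) = 2 T \left(1 + T\right)$)
$M = -168$ ($M = 2 \cdot 6 \left(1 + 6\right) \left(-2\right) = 2 \cdot 6 \cdot 7 \left(-2\right) = 84 \left(-2\right) = -168$)
$u{\left(12,-8 \right)} W{\left(9 \right)} + M = \left(-2 + 12\right) 8 - 168 = 10 \cdot 8 - 168 = 80 - 168 = -88$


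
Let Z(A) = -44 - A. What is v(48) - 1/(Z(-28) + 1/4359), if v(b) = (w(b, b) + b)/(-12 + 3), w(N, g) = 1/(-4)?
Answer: -13163989/2510748 ≈ -5.2431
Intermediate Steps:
w(N, g) = -¼
v(b) = 1/36 - b/9 (v(b) = (-¼ + b)/(-12 + 3) = (-¼ + b)/(-9) = (-¼ + b)*(-⅑) = 1/36 - b/9)
v(48) - 1/(Z(-28) + 1/4359) = (1/36 - ⅑*48) - 1/((-44 - 1*(-28)) + 1/4359) = (1/36 - 16/3) - 1/((-44 + 28) + 1/4359) = -191/36 - 1/(-16 + 1/4359) = -191/36 - 1/(-69743/4359) = -191/36 - 1*(-4359/69743) = -191/36 + 4359/69743 = -13163989/2510748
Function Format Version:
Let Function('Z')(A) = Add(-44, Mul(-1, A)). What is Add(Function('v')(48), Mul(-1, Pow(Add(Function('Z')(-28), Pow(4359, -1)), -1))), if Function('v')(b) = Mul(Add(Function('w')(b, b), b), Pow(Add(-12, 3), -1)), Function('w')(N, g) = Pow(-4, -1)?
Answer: Rational(-13163989, 2510748) ≈ -5.2431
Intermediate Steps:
Function('w')(N, g) = Rational(-1, 4)
Function('v')(b) = Add(Rational(1, 36), Mul(Rational(-1, 9), b)) (Function('v')(b) = Mul(Add(Rational(-1, 4), b), Pow(Add(-12, 3), -1)) = Mul(Add(Rational(-1, 4), b), Pow(-9, -1)) = Mul(Add(Rational(-1, 4), b), Rational(-1, 9)) = Add(Rational(1, 36), Mul(Rational(-1, 9), b)))
Add(Function('v')(48), Mul(-1, Pow(Add(Function('Z')(-28), Pow(4359, -1)), -1))) = Add(Add(Rational(1, 36), Mul(Rational(-1, 9), 48)), Mul(-1, Pow(Add(Add(-44, Mul(-1, -28)), Pow(4359, -1)), -1))) = Add(Add(Rational(1, 36), Rational(-16, 3)), Mul(-1, Pow(Add(Add(-44, 28), Rational(1, 4359)), -1))) = Add(Rational(-191, 36), Mul(-1, Pow(Add(-16, Rational(1, 4359)), -1))) = Add(Rational(-191, 36), Mul(-1, Pow(Rational(-69743, 4359), -1))) = Add(Rational(-191, 36), Mul(-1, Rational(-4359, 69743))) = Add(Rational(-191, 36), Rational(4359, 69743)) = Rational(-13163989, 2510748)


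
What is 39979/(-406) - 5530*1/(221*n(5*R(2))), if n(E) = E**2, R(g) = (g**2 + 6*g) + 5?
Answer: -397600319/4037670 ≈ -98.473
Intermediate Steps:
R(g) = 5 + g**2 + 6*g
39979/(-406) - 5530*1/(221*n(5*R(2))) = 39979/(-406) - 5530*1/(5525*(5 + 2**2 + 6*2)**2) = 39979*(-1/406) - 5530*1/(5525*(5 + 4 + 12)**2) = -39979/406 - 5530/((5*21)**2*221) = -39979/406 - 5530/(105**2*221) = -39979/406 - 5530/(11025*221) = -39979/406 - 5530/2436525 = -39979/406 - 5530*1/2436525 = -39979/406 - 158/69615 = -397600319/4037670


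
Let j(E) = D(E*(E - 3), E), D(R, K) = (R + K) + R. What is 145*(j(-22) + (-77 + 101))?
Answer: 159790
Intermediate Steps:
D(R, K) = K + 2*R (D(R, K) = (K + R) + R = K + 2*R)
j(E) = E + 2*E*(-3 + E) (j(E) = E + 2*(E*(E - 3)) = E + 2*(E*(-3 + E)) = E + 2*E*(-3 + E))
145*(j(-22) + (-77 + 101)) = 145*(-22*(-5 + 2*(-22)) + (-77 + 101)) = 145*(-22*(-5 - 44) + 24) = 145*(-22*(-49) + 24) = 145*(1078 + 24) = 145*1102 = 159790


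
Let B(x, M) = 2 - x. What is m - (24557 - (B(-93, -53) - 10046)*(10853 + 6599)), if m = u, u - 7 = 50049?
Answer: -173639353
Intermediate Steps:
u = 50056 (u = 7 + 50049 = 50056)
m = 50056
m - (24557 - (B(-93, -53) - 10046)*(10853 + 6599)) = 50056 - (24557 - ((2 - 1*(-93)) - 10046)*(10853 + 6599)) = 50056 - (24557 - ((2 + 93) - 10046)*17452) = 50056 - (24557 - (95 - 10046)*17452) = 50056 - (24557 - (-9951)*17452) = 50056 - (24557 - 1*(-173664852)) = 50056 - (24557 + 173664852) = 50056 - 1*173689409 = 50056 - 173689409 = -173639353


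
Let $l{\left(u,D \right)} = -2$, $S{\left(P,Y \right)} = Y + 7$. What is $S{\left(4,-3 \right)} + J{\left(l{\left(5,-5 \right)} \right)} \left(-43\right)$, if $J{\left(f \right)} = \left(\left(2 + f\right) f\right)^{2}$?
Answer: $4$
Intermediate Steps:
$S{\left(P,Y \right)} = 7 + Y$
$J{\left(f \right)} = f^{2} \left(2 + f\right)^{2}$ ($J{\left(f \right)} = \left(f \left(2 + f\right)\right)^{2} = f^{2} \left(2 + f\right)^{2}$)
$S{\left(4,-3 \right)} + J{\left(l{\left(5,-5 \right)} \right)} \left(-43\right) = \left(7 - 3\right) + \left(-2\right)^{2} \left(2 - 2\right)^{2} \left(-43\right) = 4 + 4 \cdot 0^{2} \left(-43\right) = 4 + 4 \cdot 0 \left(-43\right) = 4 + 0 \left(-43\right) = 4 + 0 = 4$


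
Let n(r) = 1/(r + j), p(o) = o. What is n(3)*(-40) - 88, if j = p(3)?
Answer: -284/3 ≈ -94.667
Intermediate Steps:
j = 3
n(r) = 1/(3 + r) (n(r) = 1/(r + 3) = 1/(3 + r))
n(3)*(-40) - 88 = -40/(3 + 3) - 88 = -40/6 - 88 = (⅙)*(-40) - 88 = -20/3 - 88 = -284/3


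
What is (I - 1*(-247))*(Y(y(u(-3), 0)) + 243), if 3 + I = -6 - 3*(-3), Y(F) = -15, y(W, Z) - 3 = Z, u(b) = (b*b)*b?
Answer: 56316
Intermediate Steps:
u(b) = b³ (u(b) = b²*b = b³)
y(W, Z) = 3 + Z
I = 0 (I = -3 + (-6 - 3*(-3)) = -3 + (-6 + 9) = -3 + 3 = 0)
(I - 1*(-247))*(Y(y(u(-3), 0)) + 243) = (0 - 1*(-247))*(-15 + 243) = (0 + 247)*228 = 247*228 = 56316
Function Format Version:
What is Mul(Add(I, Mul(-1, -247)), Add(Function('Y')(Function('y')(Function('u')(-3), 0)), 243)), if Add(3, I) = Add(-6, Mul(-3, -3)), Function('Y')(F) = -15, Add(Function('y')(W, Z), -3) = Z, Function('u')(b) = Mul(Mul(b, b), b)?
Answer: 56316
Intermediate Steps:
Function('u')(b) = Pow(b, 3) (Function('u')(b) = Mul(Pow(b, 2), b) = Pow(b, 3))
Function('y')(W, Z) = Add(3, Z)
I = 0 (I = Add(-3, Add(-6, Mul(-3, -3))) = Add(-3, Add(-6, 9)) = Add(-3, 3) = 0)
Mul(Add(I, Mul(-1, -247)), Add(Function('Y')(Function('y')(Function('u')(-3), 0)), 243)) = Mul(Add(0, Mul(-1, -247)), Add(-15, 243)) = Mul(Add(0, 247), 228) = Mul(247, 228) = 56316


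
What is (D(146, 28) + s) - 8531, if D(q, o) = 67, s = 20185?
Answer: 11721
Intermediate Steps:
(D(146, 28) + s) - 8531 = (67 + 20185) - 8531 = 20252 - 8531 = 11721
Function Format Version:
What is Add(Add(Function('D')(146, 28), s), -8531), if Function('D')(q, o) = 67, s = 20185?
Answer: 11721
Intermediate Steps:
Add(Add(Function('D')(146, 28), s), -8531) = Add(Add(67, 20185), -8531) = Add(20252, -8531) = 11721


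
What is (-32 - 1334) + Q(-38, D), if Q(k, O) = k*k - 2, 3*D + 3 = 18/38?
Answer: 76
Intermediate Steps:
D = -16/19 (D = -1 + (18/38)/3 = -1 + (18*(1/38))/3 = -1 + (⅓)*(9/19) = -1 + 3/19 = -16/19 ≈ -0.84210)
Q(k, O) = -2 + k² (Q(k, O) = k² - 2 = -2 + k²)
(-32 - 1334) + Q(-38, D) = (-32 - 1334) + (-2 + (-38)²) = -1366 + (-2 + 1444) = -1366 + 1442 = 76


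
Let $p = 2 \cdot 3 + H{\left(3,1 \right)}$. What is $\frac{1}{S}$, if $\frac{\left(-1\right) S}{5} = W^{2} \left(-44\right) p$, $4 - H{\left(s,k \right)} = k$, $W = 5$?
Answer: $\frac{1}{49500} \approx 2.0202 \cdot 10^{-5}$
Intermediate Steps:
$H{\left(s,k \right)} = 4 - k$
$p = 9$ ($p = 2 \cdot 3 + \left(4 - 1\right) = 6 + \left(4 - 1\right) = 6 + 3 = 9$)
$S = 49500$ ($S = - 5 \cdot 5^{2} \left(-44\right) 9 = - 5 \cdot 25 \left(-44\right) 9 = - 5 \left(\left(-1100\right) 9\right) = \left(-5\right) \left(-9900\right) = 49500$)
$\frac{1}{S} = \frac{1}{49500}$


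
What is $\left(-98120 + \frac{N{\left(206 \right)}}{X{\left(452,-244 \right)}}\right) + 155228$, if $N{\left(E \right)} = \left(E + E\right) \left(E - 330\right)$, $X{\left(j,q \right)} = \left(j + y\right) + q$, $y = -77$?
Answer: $\frac{7430060}{131} \approx 56718.0$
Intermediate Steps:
$X{\left(j,q \right)} = -77 + j + q$ ($X{\left(j,q \right)} = \left(j - 77\right) + q = \left(-77 + j\right) + q = -77 + j + q$)
$N{\left(E \right)} = 2 E \left(-330 + E\right)$
$\left(-98120 + \frac{N{\left(206 \right)}}{X{\left(452,-244 \right)}}\right) + 155228 = \left(-98120 + \frac{2 \cdot 206 \left(-330 + 206\right)}{-77 + 452 - 244}\right) + 155228 = \left(-98120 + \frac{2 \cdot 206 \left(-124\right)}{131}\right) + 155228 = \left(-98120 - \frac{51088}{131}\right) + 155228 = - \frac{12904808}{131} + 155228 = \frac{7430060}{131}$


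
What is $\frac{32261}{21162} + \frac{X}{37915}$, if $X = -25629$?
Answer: $\frac{680814917}{802357230} \approx 0.84852$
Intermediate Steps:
$\frac{32261}{21162} + \frac{X}{37915} = \frac{32261}{21162} - \frac{25629}{37915} = \frac{680814917}{802357230}$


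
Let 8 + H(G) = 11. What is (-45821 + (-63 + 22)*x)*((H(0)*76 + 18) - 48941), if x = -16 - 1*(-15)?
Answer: 2229257100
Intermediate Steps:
x = -1 (x = -16 + 15 = -1)
H(G) = 3 (H(G) = -8 + 11 = 3)
(-45821 + (-63 + 22)*x)*((H(0)*76 + 18) - 48941) = (-45821 + (-63 + 22)*(-1))*((3*76 + 18) - 48941) = (-45821 - 41*(-1))*((228 + 18) - 48941) = (-45821 + 41)*(246 - 48941) = -45780*(-48695) = 2229257100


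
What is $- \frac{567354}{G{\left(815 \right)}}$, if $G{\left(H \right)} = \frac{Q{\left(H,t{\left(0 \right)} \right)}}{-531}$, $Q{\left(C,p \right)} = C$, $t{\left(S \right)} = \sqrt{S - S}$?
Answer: $\frac{301264974}{815} \approx 3.6965 \cdot 10^{5}$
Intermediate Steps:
$t{\left(S \right)} = 0$ ($t{\left(S \right)} = \sqrt{0} = 0$)
$G{\left(H \right)} = - \frac{H}{531}$ ($G{\left(H \right)} = \frac{H}{-531} = H \left(- \frac{1}{531}\right) = - \frac{H}{531}$)
$- \frac{567354}{G{\left(815 \right)}} = - \frac{567354}{\left(- \frac{1}{531}\right) 815} = - \frac{567354}{- \frac{815}{531}} = \left(-567354\right) \left(- \frac{531}{815}\right) = \frac{301264974}{815}$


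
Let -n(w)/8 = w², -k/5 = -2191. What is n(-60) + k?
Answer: -17845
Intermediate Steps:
k = 10955 (k = -5*(-2191) = 10955)
n(w) = -8*w²
n(-60) + k = -8*(-60)² + 10955 = -8*3600 + 10955 = -28800 + 10955 = -17845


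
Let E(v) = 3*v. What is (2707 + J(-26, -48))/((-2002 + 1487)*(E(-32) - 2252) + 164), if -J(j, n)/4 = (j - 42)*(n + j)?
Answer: -5807/403128 ≈ -0.014405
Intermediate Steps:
J(j, n) = -4*(-42 + j)*(j + n) (J(j, n) = -4*(j - 42)*(n + j) = -4*(-42 + j)*(j + n))
(2707 + J(-26, -48))/((-2002 + 1487)*(E(-32) - 2252) + 164) = (2707 + (-4*(-26)² + 168*(-26) + 168*(-48) - 4*(-26)*(-48)))/((-2002 + 1487)*(3*(-32) - 2252) + 164) = (2707 + (-4*676 - 4368 - 8064 - 4992))/(-515*(-96 - 2252) + 164) = (2707 + (-2704 - 4368 - 8064 - 4992))/(-515*(-2348) + 164) = (2707 - 20128)/(1209220 + 164) = -17421/1209384 = -17421*1/1209384 = -5807/403128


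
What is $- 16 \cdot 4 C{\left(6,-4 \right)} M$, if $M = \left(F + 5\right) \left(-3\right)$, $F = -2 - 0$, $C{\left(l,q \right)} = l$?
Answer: $3456$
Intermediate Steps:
$F = -2$ ($F = -2 + 0 = -2$)
$M = -9$ ($M = \left(-2 + 5\right) \left(-3\right) = 3 \left(-3\right) = -9$)
$- 16 \cdot 4 C{\left(6,-4 \right)} M = - 16 \cdot 4 \cdot 6 \left(-9\right) = \left(-16\right) 24 \left(-9\right) = \left(-384\right) \left(-9\right) = 3456$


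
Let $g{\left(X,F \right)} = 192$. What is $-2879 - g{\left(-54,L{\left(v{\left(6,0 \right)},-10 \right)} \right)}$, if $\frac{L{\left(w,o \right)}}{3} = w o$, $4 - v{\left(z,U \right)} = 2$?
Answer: $-3071$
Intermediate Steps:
$v{\left(z,U \right)} = 2$ ($v{\left(z,U \right)} = 4 - 2 = 2$)
$L{\left(w,o \right)} = 3 o w$ ($L{\left(w,o \right)} = 3 w o = 3 o w$)
$-2879 - g{\left(-54,L{\left(v{\left(6,0 \right)},-10 \right)} \right)} = -2879 - 192 = -3071$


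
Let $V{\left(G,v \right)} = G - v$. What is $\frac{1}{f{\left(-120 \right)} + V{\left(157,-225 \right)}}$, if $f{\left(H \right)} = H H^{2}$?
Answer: $- \frac{1}{1727618} \approx -5.7883 \cdot 10^{-7}$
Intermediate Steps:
$f{\left(H \right)} = H^{3}$
$\frac{1}{f{\left(-120 \right)} + V{\left(157,-225 \right)}} = \frac{1}{\left(-120\right)^{3} + \left(157 - -225\right)} = \frac{1}{-1728000 + \left(157 + 225\right)} = \frac{1}{-1728000 + 382} = \frac{1}{-1727618} = - \frac{1}{1727618}$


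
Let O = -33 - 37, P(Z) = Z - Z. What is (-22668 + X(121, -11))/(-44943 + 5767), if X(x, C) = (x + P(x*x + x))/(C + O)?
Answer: 1836229/3173256 ≈ 0.57866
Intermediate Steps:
P(Z) = 0
O = -70
X(x, C) = x/(-70 + C) (X(x, C) = (x + 0)/(C - 70) = x/(-70 + C))
(-22668 + X(121, -11))/(-44943 + 5767) = (-22668 + 121/(-70 - 11))/(-44943 + 5767) = (-22668 + 121/(-81))/(-39176) = (-22668 + 121*(-1/81))*(-1/39176) = (-22668 - 121/81)*(-1/39176) = -1836229/81*(-1/39176) = 1836229/3173256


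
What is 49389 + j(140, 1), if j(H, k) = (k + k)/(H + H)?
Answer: 6914461/140 ≈ 49389.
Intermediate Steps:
j(H, k) = k/H (j(H, k) = (2*k)/((2*H)) = (2*k)*(1/(2*H)) = k/H)
49389 + j(140, 1) = 49389 + 1/140 = 6914461/140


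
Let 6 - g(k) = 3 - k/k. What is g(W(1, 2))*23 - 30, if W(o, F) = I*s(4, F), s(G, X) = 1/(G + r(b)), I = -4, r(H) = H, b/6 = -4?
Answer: 62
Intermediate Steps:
b = -24 (b = 6*(-4) = -24)
s(G, X) = 1/(-24 + G) (s(G, X) = 1/(G - 24) = 1/(-24 + G))
W(o, F) = ⅕ (W(o, F) = -4/(-24 + 4) = -4/(-20) = -4*(-1/20) = ⅕)
g(k) = 4 (g(k) = 6 - (3 - k/k) = 6 - (3 - 1*1) = 6 - (3 - 1) = 6 - 1*2 = 6 - 2 = 4)
g(W(1, 2))*23 - 30 = 4*23 - 30 = 92 - 30 = 62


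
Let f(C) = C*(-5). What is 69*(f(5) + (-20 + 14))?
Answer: -2139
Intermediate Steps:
f(C) = -5*C
69*(f(5) + (-20 + 14)) = 69*(-5*5 + (-20 + 14)) = 69*(-25 - 6) = 69*(-31) = -2139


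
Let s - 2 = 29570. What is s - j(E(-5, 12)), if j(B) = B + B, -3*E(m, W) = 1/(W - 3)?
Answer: 798446/27 ≈ 29572.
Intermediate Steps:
E(m, W) = -1/(3*(-3 + W)) (E(m, W) = -1/(3*(W - 3)) = -1/(3*(-3 + W)))
j(B) = 2*B
s = 29572 (s = 2 + 29570 = 29572)
s - j(E(-5, 12)) = 29572 - 2*(-1/(-9 + 3*12)) = 29572 - 2*(-1/(-9 + 36)) = 29572 - 2*(-1/27) = 29572 - 2*(-1*1/27) = 29572 - 2*(-1)/27 = 29572 - 1*(-2/27) = 29572 + 2/27 = 798446/27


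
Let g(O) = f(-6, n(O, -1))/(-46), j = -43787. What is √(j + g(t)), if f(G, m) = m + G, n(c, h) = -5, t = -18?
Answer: 3*I*√10294754/46 ≈ 209.25*I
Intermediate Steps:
f(G, m) = G + m
g(O) = 11/46 (g(O) = (-6 - 5)/(-46) = -11*(-1/46) = 11/46)
√(j + g(t)) = √(-43787 + 11/46) = √(-2014191/46) = 3*I*√10294754/46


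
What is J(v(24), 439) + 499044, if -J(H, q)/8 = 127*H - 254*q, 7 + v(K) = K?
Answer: 1373820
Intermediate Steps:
v(K) = -7 + K
J(H, q) = -1016*H + 2032*q (J(H, q) = -8*(127*H - 254*q) = -8*(-254*q + 127*H) = -1016*H + 2032*q)
J(v(24), 439) + 499044 = (-1016*(-7 + 24) + 2032*439) + 499044 = (-1016*17 + 892048) + 499044 = (-17272 + 892048) + 499044 = 874776 + 499044 = 1373820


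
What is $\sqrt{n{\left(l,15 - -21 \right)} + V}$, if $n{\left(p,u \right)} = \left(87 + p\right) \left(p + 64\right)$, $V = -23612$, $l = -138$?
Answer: $i \sqrt{19838} \approx 140.85 i$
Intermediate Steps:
$n{\left(p,u \right)} = \left(64 + p\right) \left(87 + p\right)$ ($n{\left(p,u \right)} = \left(87 + p\right) \left(64 + p\right) = \left(64 + p\right) \left(87 + p\right)$)
$\sqrt{n{\left(l,15 - -21 \right)} + V} = \sqrt{\left(5568 + \left(-138\right)^{2} + 151 \left(-138\right)\right) - 23612} = \sqrt{\left(5568 + 19044 - 20838\right) - 23612} = \sqrt{3774 - 23612} = \sqrt{-19838} = i \sqrt{19838}$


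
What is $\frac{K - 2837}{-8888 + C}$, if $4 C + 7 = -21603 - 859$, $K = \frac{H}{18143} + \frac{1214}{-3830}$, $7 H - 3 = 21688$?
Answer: $\frac{2760054276788}{14111108415215} \approx 0.19559$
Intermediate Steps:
$H = \frac{21691}{7}$ ($H = \frac{3}{7} + \frac{1}{7} \cdot 21688 = \frac{3}{7} + \frac{21688}{7} = \frac{21691}{7} \approx 3098.7$)
$K = - \frac{35551342}{243206915}$ ($K = \frac{21691}{7 \cdot 18143} + \frac{1214}{-3830} = \frac{21691}{7} \cdot \frac{1}{18143} + 1214 \left(- \frac{1}{3830}\right) = \frac{21691}{127001} - \frac{607}{1915} = - \frac{35551342}{243206915} \approx -0.14618$)
$C = - \frac{22469}{4}$ ($C = - \frac{7}{4} + \frac{-21603 - 859}{4} = - \frac{7}{4} + \frac{1}{4} \left(-22462\right) = - \frac{7}{4} - \frac{11231}{2} = - \frac{22469}{4} \approx -5617.3$)
$\frac{K - 2837}{-8888 + C} = \frac{- \frac{35551342}{243206915} - 2837}{-8888 - \frac{22469}{4}} = - \frac{690013569197}{243206915 \left(- \frac{58021}{4}\right)} = \left(- \frac{690013569197}{243206915}\right) \left(- \frac{4}{58021}\right) = \frac{2760054276788}{14111108415215}$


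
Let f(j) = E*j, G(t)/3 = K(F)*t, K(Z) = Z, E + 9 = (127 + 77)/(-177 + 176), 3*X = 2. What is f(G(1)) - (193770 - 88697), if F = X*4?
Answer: -106777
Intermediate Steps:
X = ⅔ (X = (⅓)*2 = ⅔ ≈ 0.66667)
E = -213 (E = -9 + (127 + 77)/(-177 + 176) = -9 + 204/(-1) = -9 + 204*(-1) = -9 - 204 = -213)
F = 8/3 (F = (⅔)*4 = 8/3 ≈ 2.6667)
G(t) = 8*t (G(t) = 3*(8*t/3) = 8*t)
f(j) = -213*j
f(G(1)) - (193770 - 88697) = -1704 - (193770 - 88697) = -213*8 - 1*105073 = -1704 - 105073 = -106777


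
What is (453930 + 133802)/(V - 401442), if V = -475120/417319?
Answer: -122635865254/83764924559 ≈ -1.4640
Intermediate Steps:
V = -475120/417319 (V = -475120*1/417319 = -475120/417319 ≈ -1.1385)
(453930 + 133802)/(V - 401442) = (453930 + 133802)/(-475120/417319 - 401442) = 587732/(-167529849118/417319) = 587732*(-417319/167529849118) = -122635865254/83764924559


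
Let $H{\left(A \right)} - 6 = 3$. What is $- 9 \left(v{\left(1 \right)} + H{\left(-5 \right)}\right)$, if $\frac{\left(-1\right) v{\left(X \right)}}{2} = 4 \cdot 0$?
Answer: $-81$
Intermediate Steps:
$v{\left(X \right)} = 0$ ($v{\left(X \right)} = - 2 \cdot 4 \cdot 0 = \left(-2\right) 0 = 0$)
$H{\left(A \right)} = 9$ ($H{\left(A \right)} = 6 + 3 = 9$)
$- 9 \left(v{\left(1 \right)} + H{\left(-5 \right)}\right) = - 9 \left(0 + 9\right) = \left(-9\right) 9 = -81$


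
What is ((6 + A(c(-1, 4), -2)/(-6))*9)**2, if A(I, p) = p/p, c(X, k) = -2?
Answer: 11025/4 ≈ 2756.3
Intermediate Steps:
A(I, p) = 1
((6 + A(c(-1, 4), -2)/(-6))*9)**2 = ((6 + 1/(-6))*9)**2 = ((6 + 1*(-1/6))*9)**2 = ((6 - 1/6)*9)**2 = ((35/6)*9)**2 = (105/2)**2 = 11025/4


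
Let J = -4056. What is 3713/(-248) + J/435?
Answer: -873681/35960 ≈ -24.296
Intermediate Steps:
3713/(-248) + J/435 = 3713/(-248) - 4056/435 = 3713*(-1/248) - 4056*1/435 = -3713/248 - 1352/145 = -873681/35960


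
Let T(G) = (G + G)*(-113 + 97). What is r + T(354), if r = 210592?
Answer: 199264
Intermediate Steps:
T(G) = -32*G (T(G) = (2*G)*(-16) = -32*G)
r + T(354) = 210592 - 32*354 = 210592 - 11328 = 199264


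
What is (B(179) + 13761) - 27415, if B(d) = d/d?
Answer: -13653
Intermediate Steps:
B(d) = 1
(B(179) + 13761) - 27415 = (1 + 13761) - 27415 = 13762 - 27415 = -13653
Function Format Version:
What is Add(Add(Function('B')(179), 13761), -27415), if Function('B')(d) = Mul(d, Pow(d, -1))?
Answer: -13653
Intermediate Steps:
Function('B')(d) = 1
Add(Add(Function('B')(179), 13761), -27415) = Add(Add(1, 13761), -27415) = Add(13762, -27415) = -13653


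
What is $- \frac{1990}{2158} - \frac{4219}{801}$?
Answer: $- \frac{5349296}{864279} \approx -6.1893$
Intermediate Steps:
$- \frac{1990}{2158} - \frac{4219}{801} = \left(-1990\right) \frac{1}{2158} - \frac{4219}{801} = - \frac{995}{1079} - \frac{4219}{801} = - \frac{5349296}{864279}$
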